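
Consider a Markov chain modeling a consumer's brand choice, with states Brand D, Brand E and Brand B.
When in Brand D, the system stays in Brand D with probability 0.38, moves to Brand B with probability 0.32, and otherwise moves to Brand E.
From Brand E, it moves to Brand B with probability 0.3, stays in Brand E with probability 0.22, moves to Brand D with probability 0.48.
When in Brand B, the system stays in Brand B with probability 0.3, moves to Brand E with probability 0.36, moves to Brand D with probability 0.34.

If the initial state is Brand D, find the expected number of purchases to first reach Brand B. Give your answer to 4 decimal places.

3.1802

Let t(s) be the expected number of purchases to first reach Brand B from state s, with t(Brand B) = 0. Conditioning on the first purchase:
t(Brand D) = 1 + 0.38·t(Brand D) + 0.3·t(Brand E)
t(Brand E) = 1 + 0.48·t(Brand D) + 0.22·t(Brand E)
Solving: t(Brand D) = 3.1802, t(Brand E) = 3.2391.
Expected purchases from Brand D to Brand B: 3.1802.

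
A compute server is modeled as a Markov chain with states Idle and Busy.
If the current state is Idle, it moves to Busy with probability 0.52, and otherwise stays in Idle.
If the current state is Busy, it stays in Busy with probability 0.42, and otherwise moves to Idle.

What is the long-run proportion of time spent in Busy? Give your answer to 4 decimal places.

Let the stationary distribution be π with π = πP and π_1 + π_2 = 1.
π_1 = 0.48·π_1 + 0.58·π_2
Solving with the normalization constraint gives π = (0.5273, 0.4727).
So the stationary probability of Busy is 0.4727.

0.4727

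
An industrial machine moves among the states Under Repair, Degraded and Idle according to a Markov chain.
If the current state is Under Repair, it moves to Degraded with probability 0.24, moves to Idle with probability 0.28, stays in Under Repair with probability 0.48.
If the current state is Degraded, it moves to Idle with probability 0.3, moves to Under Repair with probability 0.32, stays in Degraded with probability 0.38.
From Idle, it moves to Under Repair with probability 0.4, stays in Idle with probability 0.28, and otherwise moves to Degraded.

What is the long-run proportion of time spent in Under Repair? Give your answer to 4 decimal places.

Let the stationary distribution be π with π = πP and π_1 + π_2 + π_3 = 1.
π_1 = 0.48·π_1 + 0.32·π_2 + 0.4·π_3
π_2 = 0.24·π_1 + 0.38·π_2 + 0.32·π_3
Solving with the normalization constraint gives π = (0.4082, 0.3057, 0.2861).
So the stationary probability of Under Repair is 0.4082.

0.4082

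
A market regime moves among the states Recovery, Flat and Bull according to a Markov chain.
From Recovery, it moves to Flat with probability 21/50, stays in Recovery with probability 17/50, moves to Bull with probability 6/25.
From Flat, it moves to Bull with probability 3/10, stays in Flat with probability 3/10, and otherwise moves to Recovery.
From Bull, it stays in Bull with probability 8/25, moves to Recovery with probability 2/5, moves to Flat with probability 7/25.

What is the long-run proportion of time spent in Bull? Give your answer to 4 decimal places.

0.2830

Let the stationary distribution be π with π = πP and π_1 + π_2 + π_3 = 1.
π_1 = 0.34·π_1 + 0.4·π_2 + 0.4·π_3
π_2 = 0.42·π_1 + 0.3·π_2 + 0.28·π_3
Solving with the normalization constraint gives π = (0.3774, 0.3396, 0.2830).
So the stationary probability of Bull is 0.2830.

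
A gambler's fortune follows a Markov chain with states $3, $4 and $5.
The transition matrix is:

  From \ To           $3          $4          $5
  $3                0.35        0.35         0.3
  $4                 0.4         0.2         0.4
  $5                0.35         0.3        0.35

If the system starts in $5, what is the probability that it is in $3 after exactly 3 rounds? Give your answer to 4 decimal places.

0.3644

Propagate the distribution vector 3 rounds from $5.
After 0 rounds: (0.0000, 0.0000, 1.0000)
After 1 round: (0.3500, 0.3000, 0.3500)
After 2 rounds: (0.3650, 0.2875, 0.3475)
After 3 rounds: (0.3644, 0.2895, 0.3461)
P(in $3 after 3 rounds) = 0.3644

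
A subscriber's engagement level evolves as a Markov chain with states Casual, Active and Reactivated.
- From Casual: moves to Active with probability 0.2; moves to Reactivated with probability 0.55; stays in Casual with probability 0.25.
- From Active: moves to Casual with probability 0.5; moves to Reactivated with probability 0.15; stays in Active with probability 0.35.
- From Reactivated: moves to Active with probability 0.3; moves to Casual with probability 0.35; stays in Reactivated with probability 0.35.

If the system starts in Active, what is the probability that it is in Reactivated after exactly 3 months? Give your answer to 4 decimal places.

Propagate the distribution vector 3 months from Active.
After 0 months: (0.0000, 1.0000, 0.0000)
After 1 month: (0.5000, 0.3500, 0.1500)
After 2 months: (0.3525, 0.2675, 0.3800)
After 3 months: (0.3549, 0.2781, 0.3670)
P(in Reactivated after 3 months) = 0.3670

0.3670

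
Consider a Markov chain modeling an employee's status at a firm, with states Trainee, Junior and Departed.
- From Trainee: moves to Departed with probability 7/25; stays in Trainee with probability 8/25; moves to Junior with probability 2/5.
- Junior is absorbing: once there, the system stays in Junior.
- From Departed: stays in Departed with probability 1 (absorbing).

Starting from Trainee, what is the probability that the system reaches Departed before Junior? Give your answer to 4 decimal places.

Let h(s) be the probability of absorption at Departed starting from transient state s. Then h(Departed) = 1 and h(Junior) = 0. By first-step analysis:
h(Trainee) = 0.32·h(Trainee) + 0.4·0 + 0.28·1
Solving: h(Trainee) = 0.4118.
Starting from Trainee, the probability is 0.4118.

0.4118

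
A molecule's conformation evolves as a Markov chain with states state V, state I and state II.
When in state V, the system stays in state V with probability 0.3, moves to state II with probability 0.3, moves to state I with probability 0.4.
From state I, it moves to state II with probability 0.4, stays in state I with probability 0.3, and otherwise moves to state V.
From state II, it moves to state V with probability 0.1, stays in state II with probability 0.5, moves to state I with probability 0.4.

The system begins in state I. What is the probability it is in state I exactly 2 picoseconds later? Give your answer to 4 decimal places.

Sum over the intermediate state after 1 picosecond:
P = P(state I→state V)·P(state V→state I) + P(state I→state I)·P(state I→state I) + P(state I→state II)·P(state II→state I)
  = 0.3×0.4 + 0.3×0.3 + 0.4×0.4
  = 0.1200 + 0.0900 + 0.1600 = 0.3700

0.3700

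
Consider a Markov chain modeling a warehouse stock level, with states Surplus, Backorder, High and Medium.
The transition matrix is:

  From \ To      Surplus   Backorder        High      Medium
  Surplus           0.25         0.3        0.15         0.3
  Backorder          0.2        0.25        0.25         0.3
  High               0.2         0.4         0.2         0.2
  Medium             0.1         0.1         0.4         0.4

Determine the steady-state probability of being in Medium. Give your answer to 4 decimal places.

0.3039

Let the stationary distribution be π with π = πP and π_1 + π_2 + π_3 + π_4 = 1.
π_1 = 0.25·π_1 + 0.2·π_2 + 0.2·π_3 + 0.1·π_4
π_2 = 0.3·π_1 + 0.25·π_2 + 0.4·π_3 + 0.1·π_4
π_3 = 0.15·π_1 + 0.25·π_2 + 0.2·π_3 + 0.4·π_4
Solving with the normalization constraint gives π = (0.1785, 0.2530, 0.2645, 0.3039).
So the stationary probability of Medium is 0.3039.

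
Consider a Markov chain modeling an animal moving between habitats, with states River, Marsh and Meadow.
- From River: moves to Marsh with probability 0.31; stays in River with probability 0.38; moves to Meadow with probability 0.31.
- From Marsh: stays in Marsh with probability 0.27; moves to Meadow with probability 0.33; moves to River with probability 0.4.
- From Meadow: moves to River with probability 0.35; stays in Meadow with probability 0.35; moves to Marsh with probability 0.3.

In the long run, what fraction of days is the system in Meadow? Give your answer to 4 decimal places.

0.3291

Let the stationary distribution be π with π = πP and π_1 + π_2 + π_3 = 1.
π_1 = 0.38·π_1 + 0.4·π_2 + 0.35·π_3
π_2 = 0.31·π_1 + 0.27·π_2 + 0.3·π_3
Solving with the normalization constraint gives π = (0.3760, 0.2949, 0.3291).
So the stationary probability of Meadow is 0.3291.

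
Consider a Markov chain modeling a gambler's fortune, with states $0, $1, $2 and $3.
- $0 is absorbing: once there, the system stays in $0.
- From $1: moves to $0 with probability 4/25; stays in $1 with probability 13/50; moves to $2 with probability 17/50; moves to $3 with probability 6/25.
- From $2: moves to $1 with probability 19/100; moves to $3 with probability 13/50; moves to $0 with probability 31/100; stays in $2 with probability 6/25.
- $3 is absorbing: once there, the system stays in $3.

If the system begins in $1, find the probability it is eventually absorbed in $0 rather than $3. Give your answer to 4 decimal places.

0.4560

Let h(s) be the probability of absorption at $0 starting from transient state s. Then h($0) = 1 and h($3) = 0. By first-step analysis:
h($1) = 0.16·1 + 0.26·h($1) + 0.34·h($2) + 0.24·0
h($2) = 0.31·1 + 0.19·h($1) + 0.24·h($2) + 0.26·0
Solving: h($1) = 0.4560, h($2) = 0.5219.
Starting from $1, the probability is 0.4560.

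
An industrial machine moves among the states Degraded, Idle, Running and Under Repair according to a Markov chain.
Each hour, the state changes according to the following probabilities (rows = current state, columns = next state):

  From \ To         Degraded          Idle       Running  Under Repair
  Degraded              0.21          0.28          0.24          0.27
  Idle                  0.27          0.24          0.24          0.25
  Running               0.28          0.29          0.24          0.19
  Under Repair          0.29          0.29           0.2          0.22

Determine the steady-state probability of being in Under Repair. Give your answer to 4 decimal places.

0.2344

Let the stationary distribution be π with π = πP and π_1 + π_2 + π_3 + π_4 = 1.
π_1 = 0.21·π_1 + 0.27·π_2 + 0.28·π_3 + 0.29·π_4
π_2 = 0.28·π_1 + 0.24·π_2 + 0.29·π_3 + 0.29·π_4
π_3 = 0.24·π_1 + 0.24·π_2 + 0.24·π_3 + 0.2·π_4
Solving with the normalization constraint gives π = (0.2613, 0.2737, 0.2306, 0.2344).
So the stationary probability of Under Repair is 0.2344.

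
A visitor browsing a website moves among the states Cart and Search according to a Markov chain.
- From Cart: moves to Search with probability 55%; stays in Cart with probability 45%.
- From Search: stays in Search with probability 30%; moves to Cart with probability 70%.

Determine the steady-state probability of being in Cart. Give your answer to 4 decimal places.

Let the stationary distribution be π with π = πP and π_1 + π_2 = 1.
π_1 = 0.45·π_1 + 0.7·π_2
Solving with the normalization constraint gives π = (0.5600, 0.4400).
So the stationary probability of Cart is 0.5600.

0.5600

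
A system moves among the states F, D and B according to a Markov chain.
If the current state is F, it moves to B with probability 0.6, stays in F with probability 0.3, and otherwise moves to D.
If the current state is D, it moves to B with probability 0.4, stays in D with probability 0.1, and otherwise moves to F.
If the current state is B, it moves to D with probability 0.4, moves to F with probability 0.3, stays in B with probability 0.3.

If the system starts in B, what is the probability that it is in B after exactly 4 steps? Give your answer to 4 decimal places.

0.4243

Propagate the distribution vector 4 steps from B.
After 0 steps: (0.0000, 0.0000, 1.0000)
After 1 step: (0.3000, 0.4000, 0.3000)
After 2 steps: (0.3800, 0.1900, 0.4300)
After 3 steps: (0.3380, 0.2290, 0.4330)
After 4 steps: (0.3458, 0.2299, 0.4243)
P(in B after 4 steps) = 0.4243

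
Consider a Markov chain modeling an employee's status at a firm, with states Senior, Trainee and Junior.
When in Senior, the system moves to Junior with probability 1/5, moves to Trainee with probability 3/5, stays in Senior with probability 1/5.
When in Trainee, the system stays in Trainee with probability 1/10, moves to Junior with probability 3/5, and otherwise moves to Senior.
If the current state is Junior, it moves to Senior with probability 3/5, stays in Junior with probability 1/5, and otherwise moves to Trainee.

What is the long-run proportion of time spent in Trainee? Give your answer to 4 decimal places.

Let the stationary distribution be π with π = πP and π_1 + π_2 + π_3 = 1.
π_1 = 0.2·π_1 + 0.3·π_2 + 0.6·π_3
π_2 = 0.6·π_1 + 0.1·π_2 + 0.2·π_3
Solving with the normalization constraint gives π = (0.3614, 0.3133, 0.3253).
So the stationary probability of Trainee is 0.3133.

0.3133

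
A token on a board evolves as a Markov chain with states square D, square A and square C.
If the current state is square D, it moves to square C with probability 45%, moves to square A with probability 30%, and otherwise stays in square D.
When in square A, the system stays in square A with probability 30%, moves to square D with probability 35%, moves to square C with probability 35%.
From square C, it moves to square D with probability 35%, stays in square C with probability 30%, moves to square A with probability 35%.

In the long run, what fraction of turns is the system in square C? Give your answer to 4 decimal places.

0.3636

Let the stationary distribution be π with π = πP and π_1 + π_2 + π_3 = 1.
π_1 = 0.25·π_1 + 0.35·π_2 + 0.35·π_3
π_2 = 0.3·π_1 + 0.3·π_2 + 0.35·π_3
Solving with the normalization constraint gives π = (0.3182, 0.3182, 0.3636).
So the stationary probability of square C is 0.3636.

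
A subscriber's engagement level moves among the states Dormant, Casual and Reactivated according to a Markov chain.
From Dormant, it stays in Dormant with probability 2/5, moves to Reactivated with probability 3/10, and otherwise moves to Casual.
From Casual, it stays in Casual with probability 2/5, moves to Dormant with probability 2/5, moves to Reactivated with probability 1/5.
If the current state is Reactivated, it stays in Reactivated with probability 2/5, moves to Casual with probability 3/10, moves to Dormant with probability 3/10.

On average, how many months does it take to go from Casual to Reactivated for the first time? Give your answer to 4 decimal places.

Let t(s) be the expected number of months to first reach Reactivated from state s, with t(Reactivated) = 0. Conditioning on the first month:
t(Dormant) = 1 + 0.4·t(Dormant) + 0.3·t(Casual)
t(Casual) = 1 + 0.4·t(Dormant) + 0.4·t(Casual)
Solving: t(Dormant) = 3.7500, t(Casual) = 4.1667.
Expected months from Casual to Reactivated: 4.1667.

4.1667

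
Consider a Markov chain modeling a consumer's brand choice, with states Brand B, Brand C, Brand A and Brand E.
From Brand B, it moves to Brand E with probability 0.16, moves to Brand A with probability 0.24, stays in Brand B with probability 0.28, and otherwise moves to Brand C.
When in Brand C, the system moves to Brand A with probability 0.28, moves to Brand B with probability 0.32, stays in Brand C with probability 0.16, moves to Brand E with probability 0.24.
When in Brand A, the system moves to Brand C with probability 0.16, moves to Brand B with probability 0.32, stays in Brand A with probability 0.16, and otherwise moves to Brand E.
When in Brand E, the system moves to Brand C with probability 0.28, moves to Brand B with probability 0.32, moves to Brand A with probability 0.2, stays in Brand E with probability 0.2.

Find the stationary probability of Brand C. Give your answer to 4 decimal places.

Let the stationary distribution be π with π = πP and π_1 + π_2 + π_3 + π_4 = 1.
π_1 = 0.28·π_1 + 0.32·π_2 + 0.32·π_3 + 0.32·π_4
π_2 = 0.32·π_1 + 0.16·π_2 + 0.16·π_3 + 0.28·π_4
π_3 = 0.24·π_1 + 0.28·π_2 + 0.16·π_3 + 0.2·π_4
Solving with the normalization constraint gives π = (0.3077, 0.2372, 0.2224, 0.2328).
So the stationary probability of Brand C is 0.2372.

0.2372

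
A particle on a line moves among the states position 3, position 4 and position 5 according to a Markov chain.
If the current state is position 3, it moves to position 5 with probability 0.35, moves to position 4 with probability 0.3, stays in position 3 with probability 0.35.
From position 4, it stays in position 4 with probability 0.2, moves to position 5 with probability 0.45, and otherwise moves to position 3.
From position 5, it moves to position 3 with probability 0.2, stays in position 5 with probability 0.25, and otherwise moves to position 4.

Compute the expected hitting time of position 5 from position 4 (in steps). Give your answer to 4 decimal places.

2.4096

Let t(s) be the expected number of steps to first reach position 5 from state s, with t(position 5) = 0. Conditioning on the first step:
t(position 3) = 1 + 0.35·t(position 3) + 0.3·t(position 4)
t(position 4) = 1 + 0.35·t(position 3) + 0.2·t(position 4)
Solving: t(position 3) = 2.6506, t(position 4) = 2.4096.
Expected steps from position 4 to position 5: 2.4096.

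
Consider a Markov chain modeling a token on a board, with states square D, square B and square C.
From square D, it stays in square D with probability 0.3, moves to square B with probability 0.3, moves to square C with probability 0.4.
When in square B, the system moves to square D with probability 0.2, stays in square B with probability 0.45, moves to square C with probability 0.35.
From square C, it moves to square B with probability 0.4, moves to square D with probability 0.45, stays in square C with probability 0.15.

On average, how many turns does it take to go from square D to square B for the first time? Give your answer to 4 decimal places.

Let t(s) be the expected number of turns to first reach square B from state s, with t(square B) = 0. Conditioning on the first turn:
t(square D) = 1 + 0.3·t(square D) + 0.4·t(square C)
t(square C) = 1 + 0.45·t(square D) + 0.15·t(square C)
Solving: t(square D) = 3.0120, t(square C) = 2.7711.
Expected turns from square D to square B: 3.0120.

3.0120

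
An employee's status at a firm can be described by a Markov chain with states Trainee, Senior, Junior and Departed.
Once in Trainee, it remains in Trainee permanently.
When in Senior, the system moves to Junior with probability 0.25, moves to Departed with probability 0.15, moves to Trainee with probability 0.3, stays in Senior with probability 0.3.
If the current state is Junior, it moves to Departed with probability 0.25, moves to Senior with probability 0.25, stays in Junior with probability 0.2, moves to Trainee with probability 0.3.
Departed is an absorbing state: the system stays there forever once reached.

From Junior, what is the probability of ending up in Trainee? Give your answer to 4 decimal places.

0.5729

Let h(s) be the probability of absorption at Trainee starting from transient state s. Then h(Trainee) = 1 and h(Departed) = 0. By first-step analysis:
h(Senior) = 0.3·1 + 0.3·h(Senior) + 0.25·h(Junior) + 0.15·0
h(Junior) = 0.3·1 + 0.25·h(Senior) + 0.2·h(Junior) + 0.25·0
Solving: h(Senior) = 0.6332, h(Junior) = 0.5729.
Starting from Junior, the probability is 0.5729.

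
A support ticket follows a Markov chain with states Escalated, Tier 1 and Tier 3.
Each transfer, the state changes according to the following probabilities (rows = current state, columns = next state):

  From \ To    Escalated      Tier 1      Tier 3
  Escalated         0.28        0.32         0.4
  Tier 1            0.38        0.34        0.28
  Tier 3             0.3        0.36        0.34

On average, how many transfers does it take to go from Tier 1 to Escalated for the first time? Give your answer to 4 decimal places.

Let t(s) be the expected number of transfers to first reach Escalated from state s, with t(Escalated) = 0. Conditioning on the first transfer:
t(Tier 1) = 1 + 0.34·t(Tier 1) + 0.28·t(Tier 3)
t(Tier 3) = 1 + 0.36·t(Tier 1) + 0.34·t(Tier 3)
Solving: t(Tier 1) = 2.8076, t(Tier 3) = 3.0466.
Expected transfers from Tier 1 to Escalated: 2.8076.

2.8076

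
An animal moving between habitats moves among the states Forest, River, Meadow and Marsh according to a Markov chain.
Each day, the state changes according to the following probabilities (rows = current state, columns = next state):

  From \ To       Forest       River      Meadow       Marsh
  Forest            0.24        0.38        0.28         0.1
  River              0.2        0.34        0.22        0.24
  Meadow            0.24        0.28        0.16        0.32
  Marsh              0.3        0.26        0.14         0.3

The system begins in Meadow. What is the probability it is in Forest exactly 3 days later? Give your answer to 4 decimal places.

Propagate the distribution vector 3 days from Meadow.
After 0 days: (0.0000, 0.0000, 1.0000, 0.0000)
After 1 day: (0.2400, 0.2800, 0.1600, 0.3200)
After 2 days: (0.2480, 0.3144, 0.1992, 0.2384)
After 3 days: (0.2417, 0.3189, 0.2039, 0.2355)
P(in Forest after 3 days) = 0.2417

0.2417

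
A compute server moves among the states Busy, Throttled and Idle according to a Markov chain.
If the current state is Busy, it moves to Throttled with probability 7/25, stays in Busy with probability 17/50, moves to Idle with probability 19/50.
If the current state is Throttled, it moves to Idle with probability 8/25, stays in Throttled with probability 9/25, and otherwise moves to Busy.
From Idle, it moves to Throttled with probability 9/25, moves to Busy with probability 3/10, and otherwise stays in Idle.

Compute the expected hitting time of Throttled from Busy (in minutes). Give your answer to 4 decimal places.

Let t(s) be the expected number of minutes to first reach Throttled from state s, with t(Throttled) = 0. Conditioning on the first minute:
t(Busy) = 1 + 0.34·t(Busy) + 0.38·t(Idle)
t(Idle) = 1 + 0.3·t(Busy) + 0.34·t(Idle)
Solving: t(Busy) = 3.2338, t(Idle) = 2.9851.
Expected minutes from Busy to Throttled: 3.2338.

3.2338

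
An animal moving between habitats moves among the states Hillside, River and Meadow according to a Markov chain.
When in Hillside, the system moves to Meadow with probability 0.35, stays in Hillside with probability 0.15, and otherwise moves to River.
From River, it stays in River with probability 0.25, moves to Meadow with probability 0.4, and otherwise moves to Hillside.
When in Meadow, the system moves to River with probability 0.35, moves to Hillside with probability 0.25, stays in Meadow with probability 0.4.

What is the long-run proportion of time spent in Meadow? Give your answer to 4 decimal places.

0.3870

Let the stationary distribution be π with π = πP and π_1 + π_2 + π_3 = 1.
π_1 = 0.15·π_1 + 0.35·π_2 + 0.25·π_3
π_2 = 0.5·π_1 + 0.25·π_2 + 0.35·π_3
Solving with the normalization constraint gives π = (0.2594, 0.3536, 0.3870).
So the stationary probability of Meadow is 0.3870.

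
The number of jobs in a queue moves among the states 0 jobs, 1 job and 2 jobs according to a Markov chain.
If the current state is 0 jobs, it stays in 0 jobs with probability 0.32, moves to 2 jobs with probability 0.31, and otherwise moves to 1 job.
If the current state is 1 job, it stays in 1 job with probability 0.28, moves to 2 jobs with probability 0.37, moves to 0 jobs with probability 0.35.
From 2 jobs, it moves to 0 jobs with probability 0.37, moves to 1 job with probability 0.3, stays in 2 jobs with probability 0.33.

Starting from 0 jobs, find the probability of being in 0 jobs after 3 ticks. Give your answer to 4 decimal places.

Propagate the distribution vector 3 ticks from 0 jobs.
After 0 ticks: (1.0000, 0.0000, 0.0000)
After 1 tick: (0.3200, 0.3700, 0.3100)
After 2 ticks: (0.3466, 0.3150, 0.3384)
After 3 ticks: (0.3464, 0.3180, 0.3357)
P(in 0 jobs after 3 ticks) = 0.3464

0.3464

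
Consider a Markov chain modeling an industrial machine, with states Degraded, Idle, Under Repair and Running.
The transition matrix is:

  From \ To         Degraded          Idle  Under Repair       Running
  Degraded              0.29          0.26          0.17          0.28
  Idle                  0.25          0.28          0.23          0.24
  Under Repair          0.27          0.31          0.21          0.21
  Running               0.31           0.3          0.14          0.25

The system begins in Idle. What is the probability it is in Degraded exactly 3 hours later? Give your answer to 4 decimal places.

0.2797

Propagate the distribution vector 3 hours from Idle.
After 0 hours: (0.0000, 1.0000, 0.0000, 0.0000)
After 1 hour: (0.2500, 0.2800, 0.2300, 0.2400)
After 2 hours: (0.2790, 0.2867, 0.1888, 0.2455)
After 3 hours: (0.2797, 0.2850, 0.1874, 0.2480)
P(in Degraded after 3 hours) = 0.2797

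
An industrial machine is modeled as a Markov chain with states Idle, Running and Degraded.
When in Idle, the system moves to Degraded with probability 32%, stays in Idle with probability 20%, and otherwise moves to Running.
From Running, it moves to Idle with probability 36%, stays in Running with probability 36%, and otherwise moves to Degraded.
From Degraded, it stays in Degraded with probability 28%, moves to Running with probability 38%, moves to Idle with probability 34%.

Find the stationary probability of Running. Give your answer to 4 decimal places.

Let the stationary distribution be π with π = πP and π_1 + π_2 + π_3 = 1.
π_1 = 0.2·π_1 + 0.36·π_2 + 0.34·π_3
π_2 = 0.48·π_1 + 0.36·π_2 + 0.38·π_3
Solving with the normalization constraint gives π = (0.3053, 0.4025, 0.2922).
So the stationary probability of Running is 0.4025.

0.4025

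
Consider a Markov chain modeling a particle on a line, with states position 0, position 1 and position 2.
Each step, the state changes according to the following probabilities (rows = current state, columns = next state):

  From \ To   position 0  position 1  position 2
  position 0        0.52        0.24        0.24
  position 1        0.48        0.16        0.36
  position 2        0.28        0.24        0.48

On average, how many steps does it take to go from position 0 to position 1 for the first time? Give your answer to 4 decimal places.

Let t(s) be the expected number of steps to first reach position 1 from state s, with t(position 1) = 0. Conditioning on the first step:
t(position 0) = 1 + 0.52·t(position 0) + 0.24·t(position 2)
t(position 2) = 1 + 0.28·t(position 0) + 0.48·t(position 2)
Solving: t(position 0) = 4.1667, t(position 2) = 4.1667.
Expected steps from position 0 to position 1: 4.1667.

4.1667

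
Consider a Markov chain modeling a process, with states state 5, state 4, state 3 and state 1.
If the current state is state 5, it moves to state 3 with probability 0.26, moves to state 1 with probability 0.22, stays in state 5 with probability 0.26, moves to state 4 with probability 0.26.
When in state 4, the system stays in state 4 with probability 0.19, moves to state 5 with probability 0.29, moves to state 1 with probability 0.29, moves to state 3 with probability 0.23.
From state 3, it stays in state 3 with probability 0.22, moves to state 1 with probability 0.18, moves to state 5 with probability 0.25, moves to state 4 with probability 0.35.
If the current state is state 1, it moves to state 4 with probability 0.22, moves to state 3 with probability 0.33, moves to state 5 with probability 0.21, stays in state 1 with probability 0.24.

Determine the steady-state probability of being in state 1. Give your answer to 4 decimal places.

0.2322

Let the stationary distribution be π with π = πP and π_1 + π_2 + π_3 + π_4 = 1.
π_1 = 0.26·π_1 + 0.29·π_2 + 0.25·π_3 + 0.21·π_4
π_2 = 0.26·π_1 + 0.19·π_2 + 0.35·π_3 + 0.22·π_4
π_3 = 0.26·π_1 + 0.23·π_2 + 0.22·π_3 + 0.33·π_4
Solving with the normalization constraint gives π = (0.2535, 0.2560, 0.2582, 0.2322).
So the stationary probability of state 1 is 0.2322.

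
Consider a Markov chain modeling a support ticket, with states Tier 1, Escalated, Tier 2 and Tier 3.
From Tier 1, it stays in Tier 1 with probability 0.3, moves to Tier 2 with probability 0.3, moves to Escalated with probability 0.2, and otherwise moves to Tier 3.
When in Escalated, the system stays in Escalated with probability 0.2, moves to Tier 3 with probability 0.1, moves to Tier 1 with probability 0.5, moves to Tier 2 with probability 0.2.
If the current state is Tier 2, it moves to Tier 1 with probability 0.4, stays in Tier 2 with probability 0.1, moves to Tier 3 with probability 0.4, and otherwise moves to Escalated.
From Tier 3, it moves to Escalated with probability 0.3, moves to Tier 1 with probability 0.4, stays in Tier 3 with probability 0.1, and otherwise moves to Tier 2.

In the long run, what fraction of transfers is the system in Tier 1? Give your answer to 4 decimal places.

0.3817

Let the stationary distribution be π with π = πP and π_1 + π_2 + π_3 + π_4 = 1.
π_1 = 0.3·π_1 + 0.5·π_2 + 0.4·π_3 + 0.4·π_4
π_2 = 0.2·π_1 + 0.2·π_2 + 0.1·π_3 + 0.3·π_4
π_3 = 0.3·π_1 + 0.2·π_2 + 0.1·π_3 + 0.2·π_4
Solving with the normalization constraint gives π = (0.3817, 0.1987, 0.2165, 0.2031).
So the stationary probability of Tier 1 is 0.3817.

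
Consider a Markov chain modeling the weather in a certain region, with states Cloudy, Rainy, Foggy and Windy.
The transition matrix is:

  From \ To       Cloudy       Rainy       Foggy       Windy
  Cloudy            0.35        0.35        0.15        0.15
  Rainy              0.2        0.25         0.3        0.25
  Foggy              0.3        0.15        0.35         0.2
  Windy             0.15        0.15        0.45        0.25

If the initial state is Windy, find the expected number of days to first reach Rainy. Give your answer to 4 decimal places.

Let t(s) be the expected number of days to first reach Rainy from state s, with t(Rainy) = 0. Conditioning on the first day:
t(Cloudy) = 1 + 0.35·t(Cloudy) + 0.15·t(Foggy) + 0.15·t(Windy)
t(Foggy) = 1 + 0.3·t(Cloudy) + 0.35·t(Foggy) + 0.2·t(Windy)
t(Windy) = 1 + 0.15·t(Cloudy) + 0.45·t(Foggy) + 0.25·t(Windy)
Solving: t(Cloudy) = 3.8057, t(Foggy) = 4.8313, t(Windy) = 4.9933.
Expected days from Windy to Rainy: 4.9933.

4.9933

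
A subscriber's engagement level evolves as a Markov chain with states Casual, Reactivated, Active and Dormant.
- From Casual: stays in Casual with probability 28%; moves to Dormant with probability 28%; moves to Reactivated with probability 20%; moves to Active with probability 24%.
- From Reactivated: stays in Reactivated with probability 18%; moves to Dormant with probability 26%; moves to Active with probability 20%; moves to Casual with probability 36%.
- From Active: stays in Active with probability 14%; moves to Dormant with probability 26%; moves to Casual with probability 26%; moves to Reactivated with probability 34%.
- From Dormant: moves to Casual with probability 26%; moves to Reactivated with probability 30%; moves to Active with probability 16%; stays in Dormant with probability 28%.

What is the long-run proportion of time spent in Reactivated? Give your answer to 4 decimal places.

0.2487

Let the stationary distribution be π with π = πP and π_1 + π_2 + π_3 + π_4 = 1.
π_1 = 0.28·π_1 + 0.36·π_2 + 0.26·π_3 + 0.26·π_4
π_2 = 0.2·π_1 + 0.18·π_2 + 0.34·π_3 + 0.3·π_4
π_3 = 0.24·π_1 + 0.2·π_2 + 0.14·π_3 + 0.16·π_4
Solving with the normalization constraint gives π = (0.2907, 0.2487, 0.1894, 0.2712).
So the stationary probability of Reactivated is 0.2487.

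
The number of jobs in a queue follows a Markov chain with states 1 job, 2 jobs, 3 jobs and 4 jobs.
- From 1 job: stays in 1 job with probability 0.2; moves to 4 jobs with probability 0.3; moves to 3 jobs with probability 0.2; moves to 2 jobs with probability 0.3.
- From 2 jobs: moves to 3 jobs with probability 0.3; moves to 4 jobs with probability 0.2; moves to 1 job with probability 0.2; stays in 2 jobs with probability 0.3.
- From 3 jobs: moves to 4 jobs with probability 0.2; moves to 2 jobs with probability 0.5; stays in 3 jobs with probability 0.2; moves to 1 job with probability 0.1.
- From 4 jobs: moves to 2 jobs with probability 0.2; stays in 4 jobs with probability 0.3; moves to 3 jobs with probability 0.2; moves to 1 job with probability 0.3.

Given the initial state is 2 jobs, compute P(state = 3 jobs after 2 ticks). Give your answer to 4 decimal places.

Propagate the distribution vector 2 ticks from 2 jobs.
After 0 ticks: (0.0000, 1.0000, 0.0000, 0.0000)
After 1 tick: (0.2000, 0.3000, 0.3000, 0.2000)
After 2 ticks: (0.1900, 0.3400, 0.2300, 0.2400)
P(in 3 jobs after 2 ticks) = 0.2300

0.2300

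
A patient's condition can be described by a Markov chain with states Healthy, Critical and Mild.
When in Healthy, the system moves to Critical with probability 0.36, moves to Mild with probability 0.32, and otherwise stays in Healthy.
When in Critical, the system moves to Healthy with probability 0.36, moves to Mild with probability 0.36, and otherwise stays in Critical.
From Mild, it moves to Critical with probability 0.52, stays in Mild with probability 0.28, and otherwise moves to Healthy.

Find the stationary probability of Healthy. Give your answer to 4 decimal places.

Let the stationary distribution be π with π = πP and π_1 + π_2 + π_3 = 1.
π_1 = 0.32·π_1 + 0.36·π_2 + 0.2·π_3
π_2 = 0.36·π_1 + 0.28·π_2 + 0.52·π_3
Solving with the normalization constraint gives π = (0.2966, 0.3811, 0.3223).
So the stationary probability of Healthy is 0.2966.

0.2966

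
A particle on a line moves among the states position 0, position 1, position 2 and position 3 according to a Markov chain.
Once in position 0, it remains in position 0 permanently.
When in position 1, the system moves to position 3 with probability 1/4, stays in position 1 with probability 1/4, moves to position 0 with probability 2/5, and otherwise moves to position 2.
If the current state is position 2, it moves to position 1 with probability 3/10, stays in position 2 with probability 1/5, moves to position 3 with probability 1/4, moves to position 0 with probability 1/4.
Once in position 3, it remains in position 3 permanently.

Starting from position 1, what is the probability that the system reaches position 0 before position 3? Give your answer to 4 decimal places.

0.6053

Let h(s) be the probability of absorption at position 0 starting from transient state s. Then h(position 0) = 1 and h(position 3) = 0. By first-step analysis:
h(position 1) = 0.4·1 + 0.25·h(position 1) + 0.1·h(position 2) + 0.25·0
h(position 2) = 0.25·1 + 0.3·h(position 1) + 0.2·h(position 2) + 0.25·0
Solving: h(position 1) = 0.6053, h(position 2) = 0.5395.
Starting from position 1, the probability is 0.6053.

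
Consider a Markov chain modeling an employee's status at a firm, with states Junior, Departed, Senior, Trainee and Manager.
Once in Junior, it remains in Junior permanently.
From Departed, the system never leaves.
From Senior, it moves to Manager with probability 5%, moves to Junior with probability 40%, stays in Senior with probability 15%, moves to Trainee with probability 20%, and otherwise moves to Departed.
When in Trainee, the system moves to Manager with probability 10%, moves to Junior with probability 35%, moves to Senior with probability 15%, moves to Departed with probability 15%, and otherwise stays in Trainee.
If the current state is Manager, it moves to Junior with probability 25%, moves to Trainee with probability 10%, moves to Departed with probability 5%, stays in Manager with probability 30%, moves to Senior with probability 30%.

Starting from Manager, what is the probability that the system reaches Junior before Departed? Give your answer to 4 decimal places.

Let h(s) be the probability of absorption at Junior starting from transient state s. Then h(Junior) = 1 and h(Departed) = 0. By first-step analysis:
h(Senior) = 0.4·1 + 0.2·0 + 0.15·h(Senior) + 0.2·h(Trainee) + 0.05·h(Manager)
h(Trainee) = 0.35·1 + 0.15·0 + 0.15·h(Senior) + 0.25·h(Trainee) + 0.1·h(Manager)
h(Manager) = 0.25·1 + 0.05·0 + 0.3·h(Senior) + 0.1·h(Trainee) + 0.3·h(Manager)
Solving: h(Senior) = 0.6799, h(Trainee) = 0.7025, h(Manager) = 0.7489.
Starting from Manager, the probability is 0.7489.

0.7489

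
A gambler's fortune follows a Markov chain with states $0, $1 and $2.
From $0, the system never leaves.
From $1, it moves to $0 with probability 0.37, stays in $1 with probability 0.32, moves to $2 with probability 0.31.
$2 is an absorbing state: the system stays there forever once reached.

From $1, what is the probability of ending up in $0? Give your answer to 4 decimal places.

Let h(s) be the probability of absorption at $0 starting from transient state s. Then h($0) = 1 and h($2) = 0. By first-step analysis:
h($1) = 0.37·1 + 0.32·h($1) + 0.31·0
Solving: h($1) = 0.5441.
Starting from $1, the probability is 0.5441.

0.5441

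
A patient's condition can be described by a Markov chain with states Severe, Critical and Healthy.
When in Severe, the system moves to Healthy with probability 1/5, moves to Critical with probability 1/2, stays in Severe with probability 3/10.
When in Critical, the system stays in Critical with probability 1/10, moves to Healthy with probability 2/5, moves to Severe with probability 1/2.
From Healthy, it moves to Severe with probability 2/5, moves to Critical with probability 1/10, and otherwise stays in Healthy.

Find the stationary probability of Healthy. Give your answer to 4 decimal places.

0.3585

Let the stationary distribution be π with π = πP and π_1 + π_2 + π_3 = 1.
π_1 = 0.3·π_1 + 0.5·π_2 + 0.4·π_3
π_2 = 0.5·π_1 + 0.1·π_2 + 0.1·π_3
Solving with the normalization constraint gives π = (0.3868, 0.2547, 0.3585).
So the stationary probability of Healthy is 0.3585.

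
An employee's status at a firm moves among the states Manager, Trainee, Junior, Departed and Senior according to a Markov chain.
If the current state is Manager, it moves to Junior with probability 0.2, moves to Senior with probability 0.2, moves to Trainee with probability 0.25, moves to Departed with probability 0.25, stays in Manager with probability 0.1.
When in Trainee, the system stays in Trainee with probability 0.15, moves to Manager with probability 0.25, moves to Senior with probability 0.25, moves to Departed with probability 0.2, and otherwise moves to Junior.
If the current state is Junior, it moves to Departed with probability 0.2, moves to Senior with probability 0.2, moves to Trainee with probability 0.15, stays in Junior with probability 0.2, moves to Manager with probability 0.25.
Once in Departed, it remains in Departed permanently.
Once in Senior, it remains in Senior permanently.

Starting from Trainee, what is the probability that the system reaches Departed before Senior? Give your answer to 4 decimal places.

0.4776

Let h(s) be the probability of absorption at Departed starting from transient state s. Then h(Departed) = 1 and h(Senior) = 0. By first-step analysis:
h(Manager) = 0.1·h(Manager) + 0.25·h(Trainee) + 0.2·h(Junior) + 0.25·1 + 0.2·0
h(Trainee) = 0.25·h(Manager) + 0.15·h(Trainee) + 0.15·h(Junior) + 0.2·1 + 0.25·0
h(Junior) = 0.25·h(Manager) + 0.15·h(Trainee) + 0.2·h(Junior) + 0.2·1 + 0.2·0
Solving: h(Manager) = 0.5222, h(Trainee) = 0.4776, h(Junior) = 0.5027.
Starting from Trainee, the probability is 0.4776.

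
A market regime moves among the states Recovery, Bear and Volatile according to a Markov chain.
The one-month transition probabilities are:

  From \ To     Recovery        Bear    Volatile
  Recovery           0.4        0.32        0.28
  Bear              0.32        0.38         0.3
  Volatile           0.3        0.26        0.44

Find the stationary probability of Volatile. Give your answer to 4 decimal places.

Let the stationary distribution be π with π = πP and π_1 + π_2 + π_3 = 1.
π_1 = 0.4·π_1 + 0.32·π_2 + 0.3·π_3
π_2 = 0.32·π_1 + 0.38·π_2 + 0.26·π_3
Solving with the normalization constraint gives π = (0.3404, 0.3187, 0.3409).
So the stationary probability of Volatile is 0.3409.

0.3409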